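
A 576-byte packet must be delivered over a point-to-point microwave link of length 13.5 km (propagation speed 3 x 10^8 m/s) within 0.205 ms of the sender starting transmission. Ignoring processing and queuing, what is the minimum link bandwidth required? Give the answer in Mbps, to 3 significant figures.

28.8 Mbps

L = 4608 bits.
Propagation delay = 13500 / 300000000 = 0.045 ms.
Transmission budget = 0.205 − 0.045 = 0.16 ms.
R ≥ L / t_tx = 4608 bits / 0.00016 s = 28.8 Mbps.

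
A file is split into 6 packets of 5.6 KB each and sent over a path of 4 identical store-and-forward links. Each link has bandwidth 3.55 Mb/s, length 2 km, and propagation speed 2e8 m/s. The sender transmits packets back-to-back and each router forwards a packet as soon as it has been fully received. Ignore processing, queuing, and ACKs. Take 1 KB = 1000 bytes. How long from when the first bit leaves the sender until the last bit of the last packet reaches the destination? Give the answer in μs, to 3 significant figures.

Per-hop transmission t_tx = L/R = 44800/3550000 = 12619.7 μs.
Per-hop propagation t_prop = 2000/200000000 = 10 μs.
Pipeline fill: first packet needs 4·t_tx to clear all hops; remaining 5 packets each add one t_tx.
Total = (4+6-1)·t_tx + 4·t_prop = 9·12619.7 + 4·10 = 114000 μs.

114000 μs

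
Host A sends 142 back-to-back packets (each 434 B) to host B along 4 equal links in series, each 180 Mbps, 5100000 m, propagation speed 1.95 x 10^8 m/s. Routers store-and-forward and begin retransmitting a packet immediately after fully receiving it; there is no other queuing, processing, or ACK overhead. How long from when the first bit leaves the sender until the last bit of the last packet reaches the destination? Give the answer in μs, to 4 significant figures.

107400 μs

Per-hop transmission t_tx = L/R = 3472/180000000 = 19.2889 μs.
Per-hop propagation t_prop = 5100000/195000000 = 26153.8 μs.
Pipeline fill: first packet needs 4·t_tx to clear all hops; remaining 141 packets each add one t_tx.
Total = (4+142-1)·t_tx + 4·t_prop = 145·19.2889 + 4·26153.8 = 107400 μs.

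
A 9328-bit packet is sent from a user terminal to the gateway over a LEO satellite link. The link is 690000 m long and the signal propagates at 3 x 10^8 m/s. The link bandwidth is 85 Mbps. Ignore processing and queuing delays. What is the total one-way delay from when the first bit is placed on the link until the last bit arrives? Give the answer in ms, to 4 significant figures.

2.410 ms

Transmission delay = L/R = 9328 / 85000000 = 0.109741 ms.
Propagation delay = d/s = 690000 m / 300000000 m/s = 2.3 ms.
Total = 2.410 ms.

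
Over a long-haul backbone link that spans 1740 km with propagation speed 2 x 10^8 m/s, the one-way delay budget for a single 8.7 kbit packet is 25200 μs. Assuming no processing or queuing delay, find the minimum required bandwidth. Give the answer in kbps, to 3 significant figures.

527 kbps

Propagation delay = 1740000 / 200000000 = 8700 μs.
Transmission budget = 25200 − 8700 = 16500 μs.
R ≥ L / t_tx = 8700 bits / 0.0165 s = 527 kbps.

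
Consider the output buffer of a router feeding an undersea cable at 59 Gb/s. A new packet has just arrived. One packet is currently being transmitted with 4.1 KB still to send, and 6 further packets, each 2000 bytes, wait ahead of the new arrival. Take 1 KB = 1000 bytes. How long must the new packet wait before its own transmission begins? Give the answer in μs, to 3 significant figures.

2.18 μs

Each queued packet: L/R = 16000/59000000000 = 0.271186 μs.
6 queued → 1.62712 μs.
Plus remaining 32800 bits of current packet: 0.555932 μs.
Queuing delay = 2.18 μs.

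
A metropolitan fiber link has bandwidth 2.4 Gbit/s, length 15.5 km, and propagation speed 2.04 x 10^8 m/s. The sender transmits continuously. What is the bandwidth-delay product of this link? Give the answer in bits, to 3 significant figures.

182000 bits

Propagation delay = 15500 / 204000000 = 7.59804e-05 s.
BDP = R × t_prop = 2400000000 × 7.59804e-05 = 182353 bits.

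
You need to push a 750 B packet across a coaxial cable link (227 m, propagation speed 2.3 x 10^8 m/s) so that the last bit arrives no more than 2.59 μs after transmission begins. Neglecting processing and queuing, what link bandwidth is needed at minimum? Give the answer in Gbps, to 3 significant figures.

3.74 Gbps

L = 6000 bits.
Propagation delay = 227 / 2.3e+08 = 0.986957 μs.
Transmission budget = 2.59 − 0.986957 = 1.60304 μs.
R ≥ L / t_tx = 6000 bits / 1.60304e-06 s = 3.74 Gbps.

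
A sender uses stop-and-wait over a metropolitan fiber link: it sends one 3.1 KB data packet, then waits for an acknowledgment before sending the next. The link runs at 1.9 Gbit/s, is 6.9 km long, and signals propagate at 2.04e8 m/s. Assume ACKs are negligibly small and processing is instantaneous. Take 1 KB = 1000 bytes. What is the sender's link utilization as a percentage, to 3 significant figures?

t_tx = L/R = 24800/1900000000 = 1.30526e-05 s.
t_prop = 6900/204000000 = 3.38235e-05 s; RTT = 6.76471e-05 s.
Cycle = t_tx + RTT = 8.06997e-05 s.
Utilization = t_tx / cycle = 1.30526e-05/8.06997e-05 = 16.2 %.

16.2 %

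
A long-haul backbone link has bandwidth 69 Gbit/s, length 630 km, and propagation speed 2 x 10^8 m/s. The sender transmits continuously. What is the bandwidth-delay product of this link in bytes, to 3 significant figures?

27200000 bytes

Propagation delay = 630000 / 200000000 = 0.00315 s.
BDP = R × t_prop = 69000000000 × 0.00315 = 217350000 bits.
In bytes: 217350000/8 = 27200000 bytes.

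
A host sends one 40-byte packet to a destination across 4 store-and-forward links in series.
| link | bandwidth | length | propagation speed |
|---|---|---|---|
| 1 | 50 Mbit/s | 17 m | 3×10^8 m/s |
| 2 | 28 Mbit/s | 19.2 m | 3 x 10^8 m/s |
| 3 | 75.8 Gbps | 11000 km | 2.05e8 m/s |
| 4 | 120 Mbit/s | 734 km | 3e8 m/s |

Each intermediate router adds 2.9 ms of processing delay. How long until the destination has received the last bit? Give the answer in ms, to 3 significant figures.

L = 40 × 8 = 320 bits.
Transmission delays (L/R per hop): 0.0064, 0.0114286, 4.22164e-06, 0.00266667 ms; sum = 0.0204995 ms.
Propagation delays (d/s per hop): 5.66667e-05, 6.4e-05, 53.6585, 2.44667 ms; sum = 56.1053 ms.
Processing at 3 router(s): 3 × 2.9 ms = 8.7 ms.
End-to-end = 64.8 ms.

64.8 ms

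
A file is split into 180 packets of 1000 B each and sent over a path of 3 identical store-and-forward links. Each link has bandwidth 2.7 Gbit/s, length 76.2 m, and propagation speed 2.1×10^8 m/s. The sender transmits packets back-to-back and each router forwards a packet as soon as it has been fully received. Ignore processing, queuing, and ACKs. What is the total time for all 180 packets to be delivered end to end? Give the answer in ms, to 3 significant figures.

0.540 ms

Per-hop transmission t_tx = L/R = 8000/2700000000 = 0.00296296 ms.
Per-hop propagation t_prop = 76.2/210000000 = 0.000362857 ms.
Pipeline fill: first packet needs 3·t_tx to clear all hops; remaining 179 packets each add one t_tx.
Total = (3+180-1)·t_tx + 3·t_prop = 182·0.00296296 + 3·0.000362857 = 0.540 ms.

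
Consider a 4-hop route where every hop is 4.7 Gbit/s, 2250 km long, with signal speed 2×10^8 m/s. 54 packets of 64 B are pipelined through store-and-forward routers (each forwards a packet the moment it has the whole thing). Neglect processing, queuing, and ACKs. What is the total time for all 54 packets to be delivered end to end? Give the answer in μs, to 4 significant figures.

Per-hop transmission t_tx = L/R = 512/4700000000 = 0.108936 μs.
Per-hop propagation t_prop = 2250000/200000000 = 11250 μs.
Pipeline fill: first packet needs 4·t_tx to clear all hops; remaining 53 packets each add one t_tx.
Total = (4+54-1)·t_tx + 4·t_prop = 57·0.108936 + 4·11250 = 45010 μs.

45010 μs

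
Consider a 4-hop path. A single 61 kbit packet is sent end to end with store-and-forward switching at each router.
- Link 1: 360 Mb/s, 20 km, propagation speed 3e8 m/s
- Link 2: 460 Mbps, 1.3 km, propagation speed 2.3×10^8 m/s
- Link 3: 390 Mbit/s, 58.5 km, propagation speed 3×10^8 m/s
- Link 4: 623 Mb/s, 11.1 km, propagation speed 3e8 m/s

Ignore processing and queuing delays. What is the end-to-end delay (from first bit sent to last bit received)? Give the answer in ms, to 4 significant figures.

L = 61000 bits.
Transmission delays (L/R per hop): 0.169444, 0.132609, 0.15641, 0.0979133 ms; sum = 0.556377 ms.
Propagation delays (d/s per hop): 0.0666667, 0.00565217, 0.195, 0.037 ms; sum = 0.304319 ms.
End-to-end = 0.8607 ms.

0.8607 ms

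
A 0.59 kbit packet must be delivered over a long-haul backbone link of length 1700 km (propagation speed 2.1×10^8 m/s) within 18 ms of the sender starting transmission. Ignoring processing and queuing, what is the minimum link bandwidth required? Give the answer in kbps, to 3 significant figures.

Propagation delay = 1700000 / 210000000 = 8.09524 ms.
Transmission budget = 18 − 8.09524 = 9.90476 ms.
R ≥ L / t_tx = 590 bits / 0.00990476 s = 59.6 kbps.

59.6 kbps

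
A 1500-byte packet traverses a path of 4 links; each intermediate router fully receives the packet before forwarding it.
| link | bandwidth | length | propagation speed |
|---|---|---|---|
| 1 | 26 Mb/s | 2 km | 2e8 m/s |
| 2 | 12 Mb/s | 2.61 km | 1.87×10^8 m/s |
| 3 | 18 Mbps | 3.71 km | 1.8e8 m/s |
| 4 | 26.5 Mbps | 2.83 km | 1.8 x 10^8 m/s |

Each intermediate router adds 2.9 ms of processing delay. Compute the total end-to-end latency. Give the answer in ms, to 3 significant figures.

11.3 ms

L = 1500 × 8 = 12000 bits.
Transmission delays (L/R per hop): 0.461538, 1, 0.666667, 0.45283 ms; sum = 2.58104 ms.
Propagation delays (d/s per hop): 0.01, 0.0139572, 0.0206111, 0.0157222 ms; sum = 0.0602906 ms.
Processing at 3 router(s): 3 × 2.9 ms = 8.7 ms.
End-to-end = 11.3 ms.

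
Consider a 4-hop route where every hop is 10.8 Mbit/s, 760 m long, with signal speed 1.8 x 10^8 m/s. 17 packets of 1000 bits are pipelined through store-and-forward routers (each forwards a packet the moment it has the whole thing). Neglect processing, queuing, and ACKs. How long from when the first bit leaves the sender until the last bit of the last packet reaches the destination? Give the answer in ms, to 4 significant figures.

Per-hop transmission t_tx = L/R = 1000/10800000 = 0.0925926 ms.
Per-hop propagation t_prop = 760/180000000 = 0.00422222 ms.
Pipeline fill: first packet needs 4·t_tx to clear all hops; remaining 16 packets each add one t_tx.
Total = (4+17-1)·t_tx + 4·t_prop = 20·0.0925926 + 4·0.00422222 = 1.869 ms.

1.869 ms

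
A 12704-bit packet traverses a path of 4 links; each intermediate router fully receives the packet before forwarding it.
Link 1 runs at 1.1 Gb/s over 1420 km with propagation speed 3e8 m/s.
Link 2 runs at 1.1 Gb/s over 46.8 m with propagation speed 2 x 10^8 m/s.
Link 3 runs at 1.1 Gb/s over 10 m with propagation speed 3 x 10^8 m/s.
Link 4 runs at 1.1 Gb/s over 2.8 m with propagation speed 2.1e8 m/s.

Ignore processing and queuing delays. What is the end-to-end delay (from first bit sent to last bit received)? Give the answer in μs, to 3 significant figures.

Transmission delay per hop = L/R = 12704/1100000000 = 11.5491 μs; 4 hops → 46.1964 μs.
Propagation delays (d/s per hop): 4733.33, 0.234, 0.0333333, 0.0133333 μs; sum = 4733.61 μs.
End-to-end = 4780 μs.

4780 μs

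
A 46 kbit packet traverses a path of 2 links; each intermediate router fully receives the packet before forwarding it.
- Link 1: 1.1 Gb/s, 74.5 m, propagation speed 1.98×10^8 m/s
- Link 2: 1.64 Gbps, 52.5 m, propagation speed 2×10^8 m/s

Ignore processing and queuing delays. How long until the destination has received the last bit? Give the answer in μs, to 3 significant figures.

L = 46000 bits.
Transmission delays (L/R per hop): 41.8182, 28.0488 μs; sum = 69.867 μs.
Propagation delays (d/s per hop): 0.376263, 0.2625 μs; sum = 0.638763 μs.
End-to-end = 70.5 μs.

70.5 μs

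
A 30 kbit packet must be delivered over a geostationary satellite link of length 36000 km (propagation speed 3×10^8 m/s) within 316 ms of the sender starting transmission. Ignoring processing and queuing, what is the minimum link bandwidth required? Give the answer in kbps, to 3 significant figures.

153 kbps

Propagation delay = 36000000 / 300000000 = 120 ms.
Transmission budget = 316 − 120 = 196 ms.
R ≥ L / t_tx = 30000 bits / 0.196 s = 153 kbps.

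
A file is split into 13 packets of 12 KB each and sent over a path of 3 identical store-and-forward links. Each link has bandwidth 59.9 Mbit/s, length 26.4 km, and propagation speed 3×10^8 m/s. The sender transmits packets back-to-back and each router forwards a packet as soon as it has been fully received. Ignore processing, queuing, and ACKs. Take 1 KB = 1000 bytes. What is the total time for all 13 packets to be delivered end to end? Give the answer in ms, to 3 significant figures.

Per-hop transmission t_tx = L/R = 96000/59900000 = 1.60267 ms.
Per-hop propagation t_prop = 26400/300000000 = 0.088 ms.
Pipeline fill: first packet needs 3·t_tx to clear all hops; remaining 12 packets each add one t_tx.
Total = (3+13-1)·t_tx + 3·t_prop = 15·1.60267 + 3·0.088 = 24.3 ms.

24.3 ms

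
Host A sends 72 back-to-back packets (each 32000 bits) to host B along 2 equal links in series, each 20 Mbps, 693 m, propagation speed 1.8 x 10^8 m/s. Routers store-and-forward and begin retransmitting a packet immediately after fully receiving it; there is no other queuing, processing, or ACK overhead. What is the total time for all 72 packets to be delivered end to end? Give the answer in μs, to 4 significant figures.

116800 μs

Per-hop transmission t_tx = L/R = 32000/20000000 = 1600 μs.
Per-hop propagation t_prop = 693/180000000 = 3.85 μs.
Pipeline fill: first packet needs 2·t_tx to clear all hops; remaining 71 packets each add one t_tx.
Total = (2+72-1)·t_tx + 2·t_prop = 73·1600 + 2·3.85 = 116800 μs.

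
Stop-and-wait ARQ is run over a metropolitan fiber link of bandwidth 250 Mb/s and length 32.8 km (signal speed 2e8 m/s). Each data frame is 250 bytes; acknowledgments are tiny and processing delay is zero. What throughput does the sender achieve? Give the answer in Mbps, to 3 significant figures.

t_tx = L/R = 2000/250000000 = 8e-06 s.
t_prop = 32800/200000000 = 0.000164 s; RTT = 0.000328 s.
Cycle = t_tx + RTT = 0.000336 s.
Throughput = L / cycle = 2000 / 0.000336 = 5.95 Mbps.

5.95 Mbps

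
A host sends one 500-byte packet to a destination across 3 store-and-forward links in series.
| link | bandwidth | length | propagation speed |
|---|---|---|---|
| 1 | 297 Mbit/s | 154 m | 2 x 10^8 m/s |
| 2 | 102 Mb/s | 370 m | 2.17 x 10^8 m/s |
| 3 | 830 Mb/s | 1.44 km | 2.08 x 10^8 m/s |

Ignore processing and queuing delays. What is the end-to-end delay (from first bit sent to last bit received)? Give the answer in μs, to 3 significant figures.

L = 500 × 8 = 4000 bits.
Transmission delays (L/R per hop): 13.468, 39.2157, 4.81928 μs; sum = 57.503 μs.
Propagation delays (d/s per hop): 0.77, 1.70507, 6.92308 μs; sum = 9.39815 μs.
End-to-end = 66.9 μs.

66.9 μs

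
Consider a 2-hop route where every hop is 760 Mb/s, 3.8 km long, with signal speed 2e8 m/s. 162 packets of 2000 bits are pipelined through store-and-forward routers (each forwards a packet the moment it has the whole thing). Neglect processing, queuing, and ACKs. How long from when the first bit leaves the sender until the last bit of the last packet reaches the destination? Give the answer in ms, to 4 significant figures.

Per-hop transmission t_tx = L/R = 2000/760000000 = 0.00263158 ms.
Per-hop propagation t_prop = 3800/200000000 = 0.019 ms.
Pipeline fill: first packet needs 2·t_tx to clear all hops; remaining 161 packets each add one t_tx.
Total = (2+162-1)·t_tx + 2·t_prop = 163·0.00263158 + 2·0.019 = 0.4669 ms.

0.4669 ms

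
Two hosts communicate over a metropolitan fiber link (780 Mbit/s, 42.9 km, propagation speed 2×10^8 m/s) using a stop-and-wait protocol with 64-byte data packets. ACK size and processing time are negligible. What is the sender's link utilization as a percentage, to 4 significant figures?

0.1528 %

t_tx = L/R = 512/780000000 = 6.5641e-07 s.
t_prop = 42900/200000000 = 0.0002145 s; RTT = 0.000429 s.
Cycle = t_tx + RTT = 0.000429656 s.
Utilization = t_tx / cycle = 6.5641e-07/0.000429656 = 0.1528 %.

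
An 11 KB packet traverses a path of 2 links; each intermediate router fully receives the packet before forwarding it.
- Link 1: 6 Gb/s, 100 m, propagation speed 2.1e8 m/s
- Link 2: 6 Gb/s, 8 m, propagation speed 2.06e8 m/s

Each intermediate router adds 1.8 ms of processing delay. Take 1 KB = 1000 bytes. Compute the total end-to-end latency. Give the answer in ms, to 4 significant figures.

1.830 ms

L = 88000 bits.
Transmission delay per hop = L/R = 88000/6000000000 = 0.0146667 ms; 2 hops → 0.0293333 ms.
Propagation delays (d/s per hop): 0.00047619, 3.8835e-05 ms; sum = 0.000515025 ms.
Processing at 1 router(s): 1 × 1.8 ms = 1.8 ms.
End-to-end = 1.830 ms.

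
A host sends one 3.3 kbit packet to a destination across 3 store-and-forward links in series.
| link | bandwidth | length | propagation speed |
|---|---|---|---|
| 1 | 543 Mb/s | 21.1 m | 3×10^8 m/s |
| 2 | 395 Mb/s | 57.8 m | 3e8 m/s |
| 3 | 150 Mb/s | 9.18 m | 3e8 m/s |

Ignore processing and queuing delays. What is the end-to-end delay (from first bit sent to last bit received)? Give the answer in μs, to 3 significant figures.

L = 3300 bits.
Transmission delays (L/R per hop): 6.07735, 8.35443, 22 μs; sum = 36.4318 μs.
Propagation delays (d/s per hop): 0.0703333, 0.192667, 0.0306 μs; sum = 0.2936 μs.
End-to-end = 36.7 μs.

36.7 μs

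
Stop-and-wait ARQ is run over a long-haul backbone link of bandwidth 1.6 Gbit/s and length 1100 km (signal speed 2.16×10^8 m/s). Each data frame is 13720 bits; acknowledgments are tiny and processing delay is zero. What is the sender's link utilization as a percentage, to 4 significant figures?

t_tx = L/R = 13720/1600000000 = 8.575e-06 s.
t_prop = 1100000/216000000 = 0.00509259 s; RTT = 0.0101852 s.
Cycle = t_tx + RTT = 0.0101938 s.
Utilization = t_tx / cycle = 8.575e-06/0.0101938 = 0.08412 %.

0.08412 %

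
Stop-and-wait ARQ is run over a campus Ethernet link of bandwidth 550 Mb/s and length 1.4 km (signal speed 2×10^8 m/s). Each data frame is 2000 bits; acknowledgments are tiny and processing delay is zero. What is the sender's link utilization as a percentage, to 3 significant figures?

t_tx = L/R = 2000/550000000 = 3.63636e-06 s.
t_prop = 1400/200000000 = 7e-06 s; RTT = 1.4e-05 s.
Cycle = t_tx + RTT = 1.76364e-05 s.
Utilization = t_tx / cycle = 3.63636e-06/1.76364e-05 = 20.6 %.

20.6 %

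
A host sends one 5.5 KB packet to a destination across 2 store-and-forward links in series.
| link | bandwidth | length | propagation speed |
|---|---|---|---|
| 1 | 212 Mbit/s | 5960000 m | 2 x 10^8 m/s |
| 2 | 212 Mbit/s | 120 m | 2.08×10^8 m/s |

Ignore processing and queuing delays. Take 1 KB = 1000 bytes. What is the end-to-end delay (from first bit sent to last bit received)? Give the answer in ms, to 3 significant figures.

30.2 ms

L = 44000 bits.
Transmission delay per hop = L/R = 44000/212000000 = 0.207547 ms; 2 hops → 0.415094 ms.
Propagation delays (d/s per hop): 29.8, 0.000576923 ms; sum = 29.8006 ms.
End-to-end = 30.2 ms.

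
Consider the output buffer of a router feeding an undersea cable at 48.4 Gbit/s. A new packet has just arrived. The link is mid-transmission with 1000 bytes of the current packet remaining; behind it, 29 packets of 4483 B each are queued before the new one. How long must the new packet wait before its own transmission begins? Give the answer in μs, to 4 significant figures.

Each queued packet: L/R = 35864/48400000000 = 0.740992 μs.
29 queued → 21.4888 μs.
Plus remaining 8000 bits of current packet: 0.165289 μs.
Queuing delay = 21.65 μs.

21.65 μs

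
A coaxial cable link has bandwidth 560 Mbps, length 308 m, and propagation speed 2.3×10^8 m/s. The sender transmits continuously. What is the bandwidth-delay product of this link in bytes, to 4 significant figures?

Propagation delay = 308 / 2.3e+08 = 1.33913e-06 s.
BDP = R × t_prop = 560000000 × 1.33913e-06 = 749.913 bits.
In bytes: 749.913/8 = 93.74 bytes.

93.74 bytes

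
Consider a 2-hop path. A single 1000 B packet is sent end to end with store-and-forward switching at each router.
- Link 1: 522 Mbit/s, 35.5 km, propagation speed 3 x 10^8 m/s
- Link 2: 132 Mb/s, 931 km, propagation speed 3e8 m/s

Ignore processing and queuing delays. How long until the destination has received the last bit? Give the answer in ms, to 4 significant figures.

L = 1000 × 8 = 8000 bits.
Transmission delays (L/R per hop): 0.0153257, 0.0606061 ms; sum = 0.0759317 ms.
Propagation delays (d/s per hop): 0.118333, 3.10333 ms; sum = 3.22167 ms.
End-to-end = 3.298 ms.

3.298 ms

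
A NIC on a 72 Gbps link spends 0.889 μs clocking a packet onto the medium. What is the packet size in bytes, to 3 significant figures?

8000 bytes

L = R × t_tx = 72000000000 b/s × 8.89e-07 s = 64008 bits.
In bytes: 64008 / 8 = 8000 bytes.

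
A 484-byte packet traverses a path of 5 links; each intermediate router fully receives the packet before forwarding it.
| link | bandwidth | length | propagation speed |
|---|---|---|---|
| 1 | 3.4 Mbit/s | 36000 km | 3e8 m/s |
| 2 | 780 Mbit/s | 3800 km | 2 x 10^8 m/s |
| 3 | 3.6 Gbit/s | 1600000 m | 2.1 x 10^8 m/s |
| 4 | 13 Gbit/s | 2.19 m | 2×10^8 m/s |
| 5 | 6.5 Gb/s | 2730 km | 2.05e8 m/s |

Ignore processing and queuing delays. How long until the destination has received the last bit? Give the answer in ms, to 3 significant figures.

161 ms

L = 484 × 8 = 3872 bits.
Transmission delays (L/R per hop): 1.13882, 0.0049641, 0.00107556, 0.000297846, 0.000595692 ms; sum = 1.14576 ms.
Propagation delays (d/s per hop): 120, 19, 7.61905, 1.095e-05, 13.3171 ms; sum = 159.936 ms.
End-to-end = 161 ms.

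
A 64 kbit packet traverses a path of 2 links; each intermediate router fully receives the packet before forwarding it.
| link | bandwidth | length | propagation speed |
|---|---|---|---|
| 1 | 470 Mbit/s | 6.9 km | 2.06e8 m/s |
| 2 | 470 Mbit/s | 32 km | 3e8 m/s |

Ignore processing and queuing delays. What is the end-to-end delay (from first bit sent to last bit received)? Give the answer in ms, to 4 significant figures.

0.4125 ms

L = 64000 bits.
Transmission delay per hop = L/R = 64000/470000000 = 0.13617 ms; 2 hops → 0.27234 ms.
Propagation delays (d/s per hop): 0.0334951, 0.106667 ms; sum = 0.140162 ms.
End-to-end = 0.4125 ms.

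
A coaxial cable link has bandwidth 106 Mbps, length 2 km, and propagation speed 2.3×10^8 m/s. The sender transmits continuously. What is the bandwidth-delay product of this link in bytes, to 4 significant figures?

Propagation delay = 2000 / 2.3e+08 = 8.69565e-06 s.
BDP = R × t_prop = 106000000 × 8.69565e-06 = 921.739 bits.
In bytes: 921.739/8 = 115.2 bytes.

115.2 bytes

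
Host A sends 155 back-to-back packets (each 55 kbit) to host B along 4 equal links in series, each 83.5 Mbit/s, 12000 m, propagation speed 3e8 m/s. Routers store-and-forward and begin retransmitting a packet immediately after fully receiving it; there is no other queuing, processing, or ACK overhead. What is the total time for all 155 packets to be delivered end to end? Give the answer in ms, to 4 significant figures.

104.2 ms

Per-hop transmission t_tx = L/R = 55000/83500000 = 0.658683 ms.
Per-hop propagation t_prop = 12000/300000000 = 0.04 ms.
Pipeline fill: first packet needs 4·t_tx to clear all hops; remaining 154 packets each add one t_tx.
Total = (4+155-1)·t_tx + 4·t_prop = 158·0.658683 + 4·0.04 = 104.2 ms.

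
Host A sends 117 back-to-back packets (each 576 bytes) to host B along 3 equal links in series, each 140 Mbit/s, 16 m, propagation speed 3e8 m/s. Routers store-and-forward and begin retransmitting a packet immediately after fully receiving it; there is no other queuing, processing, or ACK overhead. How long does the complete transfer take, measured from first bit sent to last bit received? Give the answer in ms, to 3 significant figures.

Per-hop transmission t_tx = L/R = 4608/140000000 = 0.0329143 ms.
Per-hop propagation t_prop = 16/300000000 = 5.33333e-05 ms.
Pipeline fill: first packet needs 3·t_tx to clear all hops; remaining 116 packets each add one t_tx.
Total = (3+117-1)·t_tx + 3·t_prop = 119·0.0329143 + 3·5.33333e-05 = 3.92 ms.

3.92 ms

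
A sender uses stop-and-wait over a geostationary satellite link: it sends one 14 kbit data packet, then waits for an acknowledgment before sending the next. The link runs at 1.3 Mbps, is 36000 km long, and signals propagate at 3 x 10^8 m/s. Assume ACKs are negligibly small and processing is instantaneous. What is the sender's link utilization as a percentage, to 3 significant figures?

t_tx = L/R = 14000/1300000 = 0.0107692 s.
t_prop = 36000000/300000000 = 0.12 s; RTT = 0.24 s.
Cycle = t_tx + RTT = 0.250769 s.
Utilization = t_tx / cycle = 0.0107692/0.250769 = 4.29 %.

4.29 %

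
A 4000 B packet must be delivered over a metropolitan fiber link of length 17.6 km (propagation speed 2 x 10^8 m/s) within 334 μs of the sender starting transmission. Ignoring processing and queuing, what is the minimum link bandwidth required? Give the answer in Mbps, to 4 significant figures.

130.1 Mbps

L = 32000 bits.
Propagation delay = 17600 / 200000000 = 88 μs.
Transmission budget = 334 − 88 = 246 μs.
R ≥ L / t_tx = 32000 bits / 0.000246 s = 130.1 Mbps.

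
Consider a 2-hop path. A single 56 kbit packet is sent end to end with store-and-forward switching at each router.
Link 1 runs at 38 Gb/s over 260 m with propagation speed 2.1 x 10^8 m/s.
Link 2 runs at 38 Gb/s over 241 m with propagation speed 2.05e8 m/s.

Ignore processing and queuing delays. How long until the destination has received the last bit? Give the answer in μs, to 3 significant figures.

L = 56000 bits.
Transmission delay per hop = L/R = 56000/38000000000 = 1.47368 μs; 2 hops → 2.94737 μs.
Propagation delays (d/s per hop): 1.2381, 1.17561 μs; sum = 2.4137 μs.
End-to-end = 5.36 μs.

5.36 μs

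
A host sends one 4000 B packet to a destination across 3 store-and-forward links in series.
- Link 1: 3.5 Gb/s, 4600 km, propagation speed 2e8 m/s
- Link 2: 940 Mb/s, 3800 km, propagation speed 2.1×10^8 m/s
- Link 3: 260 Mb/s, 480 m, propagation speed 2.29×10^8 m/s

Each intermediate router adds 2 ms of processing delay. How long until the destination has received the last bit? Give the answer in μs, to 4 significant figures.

45260 μs

L = 4000 × 8 = 32000 bits.
Transmission delays (L/R per hop): 9.14286, 34.0426, 123.077 μs; sum = 166.262 μs.
Propagation delays (d/s per hop): 23000, 18095.2, 2.09607 μs; sum = 41097.3 μs.
Processing at 2 router(s): 2 × 2 ms = 4000 μs.
End-to-end = 45260 μs.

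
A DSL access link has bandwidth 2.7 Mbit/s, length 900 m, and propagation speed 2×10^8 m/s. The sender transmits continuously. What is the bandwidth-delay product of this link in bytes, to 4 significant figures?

1.519 bytes

Propagation delay = 900 / 200000000 = 4.5e-06 s.
BDP = R × t_prop = 2700000 × 4.5e-06 = 12.15 bits.
In bytes: 12.15/8 = 1.519 bytes.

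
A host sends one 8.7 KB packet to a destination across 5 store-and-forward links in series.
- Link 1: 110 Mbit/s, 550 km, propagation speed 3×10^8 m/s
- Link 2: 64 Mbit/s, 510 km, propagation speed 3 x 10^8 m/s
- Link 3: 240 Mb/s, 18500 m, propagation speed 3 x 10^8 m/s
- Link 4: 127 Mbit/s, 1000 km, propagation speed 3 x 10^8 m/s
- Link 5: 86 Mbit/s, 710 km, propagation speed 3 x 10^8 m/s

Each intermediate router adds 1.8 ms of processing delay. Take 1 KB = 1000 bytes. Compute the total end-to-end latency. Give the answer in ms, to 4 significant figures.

19.86 ms

L = 69600 bits.
Transmission delays (L/R per hop): 0.632727, 1.0875, 0.29, 0.548031, 0.809302 ms; sum = 3.36756 ms.
Propagation delays (d/s per hop): 1.83333, 1.7, 0.0616667, 3.33333, 2.36667 ms; sum = 9.295 ms.
Processing at 4 router(s): 4 × 1.8 ms = 7.2 ms.
End-to-end = 19.86 ms.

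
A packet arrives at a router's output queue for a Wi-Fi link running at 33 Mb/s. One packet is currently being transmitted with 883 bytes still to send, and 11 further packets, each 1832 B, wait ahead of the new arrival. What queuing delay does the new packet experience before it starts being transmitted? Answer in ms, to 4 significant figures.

5.099 ms

Each queued packet: L/R = 14656/33000000 = 0.444121 ms.
11 queued → 4.88533 ms.
Plus remaining 7064 bits of current packet: 0.214061 ms.
Queuing delay = 5.099 ms.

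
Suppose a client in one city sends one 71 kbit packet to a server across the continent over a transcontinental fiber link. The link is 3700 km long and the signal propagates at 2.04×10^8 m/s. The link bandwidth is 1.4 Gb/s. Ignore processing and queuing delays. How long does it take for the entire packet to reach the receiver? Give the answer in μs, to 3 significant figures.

L = 71000 bits.
Transmission delay = L/R = 71000 / 1400000000 = 50.7143 μs.
Propagation delay = d/s = 3700000 m / 204000000 m/s = 18137.3 μs.
Total = 18200 μs.

18200 μs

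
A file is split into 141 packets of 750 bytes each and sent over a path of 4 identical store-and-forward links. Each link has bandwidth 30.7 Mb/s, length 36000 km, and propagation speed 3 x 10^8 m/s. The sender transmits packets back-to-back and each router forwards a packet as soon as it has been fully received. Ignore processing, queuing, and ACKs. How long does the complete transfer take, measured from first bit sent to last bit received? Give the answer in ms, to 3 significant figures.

508 ms

Per-hop transmission t_tx = L/R = 6000/30700000 = 0.19544 ms.
Per-hop propagation t_prop = 36000000/300000000 = 120 ms.
Pipeline fill: first packet needs 4·t_tx to clear all hops; remaining 140 packets each add one t_tx.
Total = (4+141-1)·t_tx + 4·t_prop = 144·0.19544 + 4·120 = 508 ms.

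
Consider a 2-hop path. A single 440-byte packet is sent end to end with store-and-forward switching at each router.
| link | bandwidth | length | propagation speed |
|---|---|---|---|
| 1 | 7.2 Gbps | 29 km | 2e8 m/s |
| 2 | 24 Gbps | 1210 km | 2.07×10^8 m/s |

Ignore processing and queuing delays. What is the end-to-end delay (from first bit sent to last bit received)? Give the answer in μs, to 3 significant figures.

5990 μs

L = 440 × 8 = 3520 bits.
Transmission delays (L/R per hop): 0.488889, 0.146667 μs; sum = 0.635556 μs.
Propagation delays (d/s per hop): 145, 5845.41 μs; sum = 5990.41 μs.
End-to-end = 5990 μs.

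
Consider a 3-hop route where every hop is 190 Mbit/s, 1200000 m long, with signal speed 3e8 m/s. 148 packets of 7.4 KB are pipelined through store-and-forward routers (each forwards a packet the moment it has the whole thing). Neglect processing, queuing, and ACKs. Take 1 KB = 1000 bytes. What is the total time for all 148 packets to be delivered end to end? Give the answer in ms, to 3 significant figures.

58.7 ms

Per-hop transmission t_tx = L/R = 59200/190000000 = 0.311579 ms.
Per-hop propagation t_prop = 1200000/300000000 = 4 ms.
Pipeline fill: first packet needs 3·t_tx to clear all hops; remaining 147 packets each add one t_tx.
Total = (3+148-1)·t_tx + 3·t_prop = 150·0.311579 + 3·4 = 58.7 ms.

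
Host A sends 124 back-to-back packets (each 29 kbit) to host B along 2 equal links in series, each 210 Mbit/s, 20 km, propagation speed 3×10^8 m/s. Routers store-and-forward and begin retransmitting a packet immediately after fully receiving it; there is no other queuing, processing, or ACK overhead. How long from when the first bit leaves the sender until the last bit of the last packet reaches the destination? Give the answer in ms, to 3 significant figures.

Per-hop transmission t_tx = L/R = 29000/210000000 = 0.138095 ms.
Per-hop propagation t_prop = 20000/300000000 = 0.0666667 ms.
Pipeline fill: first packet needs 2·t_tx to clear all hops; remaining 123 packets each add one t_tx.
Total = (2+124-1)·t_tx + 2·t_prop = 125·0.138095 + 2·0.0666667 = 17.4 ms.

17.4 ms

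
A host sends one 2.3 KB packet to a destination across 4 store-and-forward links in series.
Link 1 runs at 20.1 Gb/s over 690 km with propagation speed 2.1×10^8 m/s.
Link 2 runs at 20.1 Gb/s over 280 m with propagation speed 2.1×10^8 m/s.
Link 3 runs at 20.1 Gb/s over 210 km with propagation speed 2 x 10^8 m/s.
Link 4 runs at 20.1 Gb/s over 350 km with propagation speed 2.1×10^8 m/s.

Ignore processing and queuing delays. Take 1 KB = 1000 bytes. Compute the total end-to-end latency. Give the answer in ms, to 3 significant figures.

6.01 ms

L = 18400 bits.
Transmission delay per hop = L/R = 18400/20100000000 = 0.000915423 ms; 4 hops → 0.00366169 ms.
Propagation delays (d/s per hop): 3.28571, 0.00133333, 1.05, 1.66667 ms; sum = 6.00371 ms.
End-to-end = 6.01 ms.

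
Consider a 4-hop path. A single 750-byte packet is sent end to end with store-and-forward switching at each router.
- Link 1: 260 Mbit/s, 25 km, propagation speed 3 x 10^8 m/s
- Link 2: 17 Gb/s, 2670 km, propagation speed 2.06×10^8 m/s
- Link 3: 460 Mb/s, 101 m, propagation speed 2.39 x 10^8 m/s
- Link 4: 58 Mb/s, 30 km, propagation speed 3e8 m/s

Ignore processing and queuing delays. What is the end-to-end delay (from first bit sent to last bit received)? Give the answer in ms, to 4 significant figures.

13.28 ms

L = 750 × 8 = 6000 bits.
Transmission delays (L/R per hop): 0.0230769, 0.000352941, 0.0130435, 0.103448 ms; sum = 0.139922 ms.
Propagation delays (d/s per hop): 0.0833333, 12.9612, 0.000422594, 0.1 ms; sum = 13.1449 ms.
End-to-end = 13.28 ms.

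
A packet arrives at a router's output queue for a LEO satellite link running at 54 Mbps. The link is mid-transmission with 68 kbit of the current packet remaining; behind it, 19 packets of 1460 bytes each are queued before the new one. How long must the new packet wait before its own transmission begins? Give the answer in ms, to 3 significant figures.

Each queued packet: L/R = 11680/54000000 = 0.216296 ms.
19 queued → 4.10963 ms.
Plus remaining 68000 bits of current packet: 1.25926 ms.
Queuing delay = 5.37 ms.

5.37 ms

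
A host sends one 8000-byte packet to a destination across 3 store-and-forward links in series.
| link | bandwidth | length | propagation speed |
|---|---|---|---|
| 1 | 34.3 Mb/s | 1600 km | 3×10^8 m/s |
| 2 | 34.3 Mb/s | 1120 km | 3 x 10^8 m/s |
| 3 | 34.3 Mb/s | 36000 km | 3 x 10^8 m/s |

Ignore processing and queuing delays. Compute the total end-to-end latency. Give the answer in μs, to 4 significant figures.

134700 μs

L = 8000 × 8 = 64000 bits.
Transmission delay per hop = L/R = 64000/34300000 = 1865.89 μs; 3 hops → 5597.67 μs.
Propagation delays (d/s per hop): 5333.33, 3733.33, 120000 μs; sum = 129067 μs.
End-to-end = 134700 μs.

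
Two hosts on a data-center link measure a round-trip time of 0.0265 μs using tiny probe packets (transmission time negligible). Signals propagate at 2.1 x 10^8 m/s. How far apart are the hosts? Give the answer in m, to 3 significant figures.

One-way propagation = RTT/2 = 0.01325 μs.
d = s × t = 210000000 × 1.325e-08 = 2.78 m.

2.78 m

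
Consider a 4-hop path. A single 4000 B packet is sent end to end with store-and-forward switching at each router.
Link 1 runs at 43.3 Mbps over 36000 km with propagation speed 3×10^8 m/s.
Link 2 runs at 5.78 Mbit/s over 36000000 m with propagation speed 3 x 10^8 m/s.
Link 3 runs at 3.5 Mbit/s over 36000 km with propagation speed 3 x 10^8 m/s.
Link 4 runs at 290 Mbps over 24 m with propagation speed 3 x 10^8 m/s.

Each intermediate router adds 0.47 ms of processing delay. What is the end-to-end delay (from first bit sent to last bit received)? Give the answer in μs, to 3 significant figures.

L = 4000 × 8 = 32000 bits.
Transmission delays (L/R per hop): 739.03, 5536.33, 9142.86, 110.345 μs; sum = 15528.6 μs.
Propagation delays (d/s per hop): 120000, 120000, 120000, 0.08 μs; sum = 360000 μs.
Processing at 3 router(s): 3 × 0.47 ms = 1410 μs.
End-to-end = 377000 μs.

377000 μs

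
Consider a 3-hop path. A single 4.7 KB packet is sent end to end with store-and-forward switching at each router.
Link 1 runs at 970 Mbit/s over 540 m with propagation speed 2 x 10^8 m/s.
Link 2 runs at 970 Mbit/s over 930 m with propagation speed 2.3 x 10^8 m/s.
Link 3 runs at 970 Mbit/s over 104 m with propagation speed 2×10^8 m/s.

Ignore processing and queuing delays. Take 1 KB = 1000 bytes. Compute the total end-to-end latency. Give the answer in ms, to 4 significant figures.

L = 37600 bits.
Transmission delay per hop = L/R = 37600/970000000 = 0.0387629 ms; 3 hops → 0.116289 ms.
Propagation delays (d/s per hop): 0.0027, 0.00404348, 0.00052 ms; sum = 0.00726348 ms.
End-to-end = 0.1236 ms.

0.1236 ms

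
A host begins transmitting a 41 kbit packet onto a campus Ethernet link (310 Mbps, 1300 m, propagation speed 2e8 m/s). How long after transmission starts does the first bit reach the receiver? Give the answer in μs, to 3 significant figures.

First bit experiences only propagation delay: d/s = 1300/200000000 = 6.50 μs.

6.50 μs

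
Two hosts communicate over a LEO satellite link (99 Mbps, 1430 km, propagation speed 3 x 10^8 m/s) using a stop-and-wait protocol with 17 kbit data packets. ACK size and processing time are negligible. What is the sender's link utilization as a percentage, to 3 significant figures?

t_tx = L/R = 17000/99000000 = 0.000171717 s.
t_prop = 1430000/300000000 = 0.00476667 s; RTT = 0.00953333 s.
Cycle = t_tx + RTT = 0.00970505 s.
Utilization = t_tx / cycle = 0.000171717/0.00970505 = 1.77 %.

1.77 %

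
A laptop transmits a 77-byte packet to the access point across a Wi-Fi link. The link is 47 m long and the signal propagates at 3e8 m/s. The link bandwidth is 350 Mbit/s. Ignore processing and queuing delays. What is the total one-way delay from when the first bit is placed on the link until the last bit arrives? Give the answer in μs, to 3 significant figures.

1.92 μs

L = 77 × 8 = 616 bits.
Transmission delay = L/R = 616 / 350000000 = 1.76 μs.
Propagation delay = d/s = 47 m / 300000000 m/s = 0.156667 μs.
Total = 1.92 μs.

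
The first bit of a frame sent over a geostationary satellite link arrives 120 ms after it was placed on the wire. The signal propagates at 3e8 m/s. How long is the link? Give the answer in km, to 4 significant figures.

36000 km

d = s × t_prop = 300000000 × 0.12 = 36000 km.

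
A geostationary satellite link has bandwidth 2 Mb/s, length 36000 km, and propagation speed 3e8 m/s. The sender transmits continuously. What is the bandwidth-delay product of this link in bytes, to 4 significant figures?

30000 bytes

Propagation delay = 36000000 / 300000000 = 0.12 s.
BDP = R × t_prop = 2000000 × 0.12 = 240000 bits.
In bytes: 240000/8 = 30000 bytes.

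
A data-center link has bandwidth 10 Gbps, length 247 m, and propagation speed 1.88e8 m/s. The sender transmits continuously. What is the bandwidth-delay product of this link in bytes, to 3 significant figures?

1640 bytes

Propagation delay = 247 / 188000000 = 1.31383e-06 s.
BDP = R × t_prop = 10000000000 × 1.31383e-06 = 13138.3 bits.
In bytes: 13138.3/8 = 1640 bytes.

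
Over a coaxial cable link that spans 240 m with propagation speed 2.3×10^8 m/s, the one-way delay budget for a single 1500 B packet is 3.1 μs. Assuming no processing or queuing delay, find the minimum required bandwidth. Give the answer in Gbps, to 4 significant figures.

5.835 Gbps

L = 12000 bits.
Propagation delay = 240 / 2.3e+08 = 1.04348 μs.
Transmission budget = 3.1 − 1.04348 = 2.05652 μs.
R ≥ L / t_tx = 12000 bits / 2.05652e-06 s = 5.835 Gbps.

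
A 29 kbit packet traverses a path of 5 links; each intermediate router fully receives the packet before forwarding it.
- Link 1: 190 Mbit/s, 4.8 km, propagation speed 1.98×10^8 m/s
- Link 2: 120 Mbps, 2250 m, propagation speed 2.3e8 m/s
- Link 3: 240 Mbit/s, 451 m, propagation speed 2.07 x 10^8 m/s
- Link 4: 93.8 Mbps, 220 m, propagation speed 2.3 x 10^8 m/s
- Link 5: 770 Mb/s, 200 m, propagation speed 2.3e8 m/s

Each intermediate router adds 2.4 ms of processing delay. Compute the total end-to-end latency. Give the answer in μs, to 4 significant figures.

L = 29000 bits.
Transmission delays (L/R per hop): 152.632, 241.667, 120.833, 309.168, 37.6623 μs; sum = 861.962 μs.
Propagation delays (d/s per hop): 24.2424, 9.78261, 2.17874, 0.956522, 0.869565 μs; sum = 38.0299 μs.
Processing at 4 router(s): 4 × 2.4 ms = 9600 μs.
End-to-end = 10500 μs.

10500 μs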